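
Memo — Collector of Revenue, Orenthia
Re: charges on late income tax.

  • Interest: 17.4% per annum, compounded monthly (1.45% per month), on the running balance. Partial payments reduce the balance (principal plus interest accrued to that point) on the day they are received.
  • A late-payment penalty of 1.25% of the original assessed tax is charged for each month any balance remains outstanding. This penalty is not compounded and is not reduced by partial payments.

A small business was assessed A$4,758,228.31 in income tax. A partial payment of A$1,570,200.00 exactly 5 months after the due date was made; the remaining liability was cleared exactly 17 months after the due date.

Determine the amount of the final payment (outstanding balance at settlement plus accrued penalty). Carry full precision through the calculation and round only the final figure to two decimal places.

A$5,222,404.06

Balance at month 5: A$4,758,228.3100 × (1 + 0.0145)^5 = A$5,113,350.1528…
After A$1,570,200.00 payment: A$5,113,350.1528… − A$1,570,200.00 = A$3,543,150.1528…
Balance at month 17: A$3,543,150.1528… × (1 + 0.0145)^12 = A$4,211,280.5434…
Penalty: 17 × 1.25% × A$4,758,228.31 = A$1,011,123.52…
Final settlement = outstanding balance + penalty = A$4,211,280.5434… + A$1,011,123.52… = A$5,222,404.06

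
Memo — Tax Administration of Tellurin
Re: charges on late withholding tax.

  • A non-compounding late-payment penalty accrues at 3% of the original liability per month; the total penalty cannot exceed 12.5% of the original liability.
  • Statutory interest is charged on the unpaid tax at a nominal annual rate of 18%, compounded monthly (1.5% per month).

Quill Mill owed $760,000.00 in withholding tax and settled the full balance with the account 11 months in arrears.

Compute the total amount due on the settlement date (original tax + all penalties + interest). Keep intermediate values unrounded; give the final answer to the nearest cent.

$990,241.19

Penalty (uncapped): 11 × 3% × $760,000.00 = $250,800.00; cap = 12.5% × $760,000.00 = $95,000.00 → penalty = $95,000.00
Interest: $760,000.00 × ((1 + 0.015)^11 − 1) = $760,000.00 × 0.1779489… = $135,241.1924…
Total = $760,000.00 + $95,000.0000 + $135,241.1924… = $990,241.19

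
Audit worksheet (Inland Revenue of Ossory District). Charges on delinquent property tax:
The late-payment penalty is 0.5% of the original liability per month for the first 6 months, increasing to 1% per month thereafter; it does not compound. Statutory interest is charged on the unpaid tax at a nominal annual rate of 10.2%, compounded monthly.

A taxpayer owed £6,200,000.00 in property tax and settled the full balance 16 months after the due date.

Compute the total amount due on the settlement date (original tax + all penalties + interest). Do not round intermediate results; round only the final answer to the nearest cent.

Penalty, months 1–6: 6 × 0.5% × £6,200,000.00 = £186,000.00
Penalty, months 7–16: 10 × 1% × £6,200,000.00 = £620,000.00
Interest (10.2%/yr ÷ 12 = 0.85%/month): £6,200,000.00 × ((1 + 0.0085)^16 − 1) = £899,146.3658…
Total = £6,200,000.00 + £806,000.0000 + £899,146.3658… = £7,905,146.37

£7,905,146.37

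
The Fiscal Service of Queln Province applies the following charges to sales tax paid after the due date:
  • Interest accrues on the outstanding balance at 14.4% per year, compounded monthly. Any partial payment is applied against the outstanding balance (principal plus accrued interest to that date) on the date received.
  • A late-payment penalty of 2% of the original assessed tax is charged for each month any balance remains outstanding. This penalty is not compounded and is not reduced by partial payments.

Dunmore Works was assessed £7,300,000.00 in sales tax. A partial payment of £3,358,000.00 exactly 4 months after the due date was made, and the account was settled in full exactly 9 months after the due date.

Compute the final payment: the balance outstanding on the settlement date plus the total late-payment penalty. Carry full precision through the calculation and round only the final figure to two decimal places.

£5,876,948.22

Monthly rate = 14.4% ÷ 12 = 1.2%
Balance at month 4: £7,300,000.0000 × (1 + 0.012)^4 = £7,656,757.8090…
After £3,358,000.00 payment: £7,656,757.8090… − £3,358,000.00 = £4,298,757.8090…
Balance at month 9: £4,298,757.8090… × (1 + 0.012)^5 = £4,562,948.2181…
Penalty: 9 × 2% × £7,300,000.00 = £1,314,000.00
Final settlement = outstanding balance + penalty = £4,562,948.2181… + £1,314,000.00 = £5,876,948.22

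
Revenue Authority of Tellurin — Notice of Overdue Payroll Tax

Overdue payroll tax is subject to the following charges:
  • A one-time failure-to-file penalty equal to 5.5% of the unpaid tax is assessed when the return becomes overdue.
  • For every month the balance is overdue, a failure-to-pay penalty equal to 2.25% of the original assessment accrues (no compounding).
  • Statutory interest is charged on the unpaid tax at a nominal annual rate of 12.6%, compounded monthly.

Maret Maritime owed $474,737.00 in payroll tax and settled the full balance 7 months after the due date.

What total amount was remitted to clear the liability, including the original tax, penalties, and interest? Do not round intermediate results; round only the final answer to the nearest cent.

Failure-to-file penalty: 5.5% × $474,737.00 = $26,110.54…
Failure-to-pay penalty = 2.25% × $474,737.00 × 7 mo = $74,771.08…
Interest (12.6%/yr ÷ 12 = 1.05%/month): $474,737.00 × ((1 + 0.0105)^7 − 1) = $36,011.7424…
Total = $474,737.00 + $100,881.6125 + $36,011.7424… = $611,630.35

$611,630.35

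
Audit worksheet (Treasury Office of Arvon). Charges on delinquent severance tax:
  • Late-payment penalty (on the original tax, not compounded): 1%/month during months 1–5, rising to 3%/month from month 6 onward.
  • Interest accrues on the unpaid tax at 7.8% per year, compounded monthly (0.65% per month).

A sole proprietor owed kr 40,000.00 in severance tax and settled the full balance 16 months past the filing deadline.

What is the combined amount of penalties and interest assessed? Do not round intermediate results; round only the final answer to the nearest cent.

Penalty, months 1–5: 5 × 1% × kr 40,000.00 = kr 2,000.00
Penalty, months 6–16: 11 × 3% × kr 40,000.00 = kr 13,200.00
Interest: kr 40,000.00 × ((1 + 0.0065)^16 − 1) = kr 40,000.00 × 0.1092271… = kr 4,369.0836…
Penalties + interest = kr 15,200.0000 + kr 4,369.0836… = kr 19,569.08

kr 19,569.08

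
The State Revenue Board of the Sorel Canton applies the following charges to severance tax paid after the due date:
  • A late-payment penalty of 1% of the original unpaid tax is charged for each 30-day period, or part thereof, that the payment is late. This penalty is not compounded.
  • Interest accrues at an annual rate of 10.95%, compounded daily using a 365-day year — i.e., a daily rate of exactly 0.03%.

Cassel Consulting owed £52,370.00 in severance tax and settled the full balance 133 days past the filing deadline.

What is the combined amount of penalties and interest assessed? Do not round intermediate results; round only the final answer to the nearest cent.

Penalty periods: ⌈133/30⌉ = 5; penalty = 5 × 1% × £52,370.00 = £2,618.50
Interest: £52,370.00 × ((1 + 0.0003)^133 − 1) = £52,370.00 × 0.04070047… = £2,131.4837…
Penalties + interest = £2,618.5000 + £2,131.4837… = £4,749.98

£4,749.98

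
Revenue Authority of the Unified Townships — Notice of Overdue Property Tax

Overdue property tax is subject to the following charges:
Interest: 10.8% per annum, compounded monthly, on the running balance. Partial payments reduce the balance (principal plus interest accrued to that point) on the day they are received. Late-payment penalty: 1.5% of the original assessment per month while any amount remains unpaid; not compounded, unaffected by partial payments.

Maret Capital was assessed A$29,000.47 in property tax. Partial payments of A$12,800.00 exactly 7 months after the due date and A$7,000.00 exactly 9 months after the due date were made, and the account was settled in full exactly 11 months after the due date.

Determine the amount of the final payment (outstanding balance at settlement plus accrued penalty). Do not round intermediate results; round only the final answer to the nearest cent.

Monthly rate = 10.8% ÷ 12 = 0.9%
Balance at month 7: A$29,000.4700 × (1 + 0.009)^7 = A$30,877.5761…
After A$12,800.00 payment: A$30,877.5761… − A$12,800.00 = A$18,077.5761…
Balance at month 9: A$18,077.5761… × (1 + 0.009)^2 = A$18,404.4367…
After A$7,000.00 payment: A$18,404.4367… − A$7,000.00 = A$11,404.4367…
Balance at month 11: A$11,404.4367… × (1 + 0.009)^2 = A$11,610.6403…
Penalty: 11 × 1.5% × A$29,000.47 = A$4,785.08…
Final settlement = outstanding balance + penalty = A$11,610.6403… + A$4,785.08… = A$16,395.72

A$16,395.72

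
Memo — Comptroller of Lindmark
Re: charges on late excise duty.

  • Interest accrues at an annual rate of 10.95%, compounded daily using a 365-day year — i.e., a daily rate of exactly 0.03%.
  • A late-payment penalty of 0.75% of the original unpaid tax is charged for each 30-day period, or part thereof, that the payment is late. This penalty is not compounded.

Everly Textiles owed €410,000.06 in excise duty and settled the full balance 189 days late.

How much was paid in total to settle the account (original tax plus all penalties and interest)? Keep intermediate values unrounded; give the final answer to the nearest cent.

€455,440.06

Penalty periods: ⌈189/30⌉ = 7; penalty = 7 × 0.75% × €410,000.06 = €21,525.00…
Interest: €410,000.06 × ((1 + 0.0003)^189 − 1) = €410,000.06 × 0.05832926… = €23,915.0009…
Total = €410,000.06 + €21,525.0032… + €23,915.0009… = €455,440.06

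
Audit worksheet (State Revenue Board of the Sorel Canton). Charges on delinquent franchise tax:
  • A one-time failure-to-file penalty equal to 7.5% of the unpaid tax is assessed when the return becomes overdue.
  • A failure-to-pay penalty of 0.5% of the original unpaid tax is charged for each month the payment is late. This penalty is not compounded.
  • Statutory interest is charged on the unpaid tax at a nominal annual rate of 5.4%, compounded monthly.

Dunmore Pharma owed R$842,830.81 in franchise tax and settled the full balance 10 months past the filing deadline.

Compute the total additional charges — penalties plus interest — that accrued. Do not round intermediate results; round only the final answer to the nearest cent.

Failure-to-file penalty: 7.5% × R$842,830.81 = R$63,212.31…
Failure-to-pay penalty = 0.5% × R$842,830.81 × 10 mo = R$42,141.54…
Interest (5.4%/yr ÷ 12 = 0.45%/month): R$842,830.81 × ((1 + 0.0045)^10 − 1) = R$38,704.7054…
Penalties + interest = R$105,353.8513… + R$38,704.7054… = R$144,058.56

R$144,058.56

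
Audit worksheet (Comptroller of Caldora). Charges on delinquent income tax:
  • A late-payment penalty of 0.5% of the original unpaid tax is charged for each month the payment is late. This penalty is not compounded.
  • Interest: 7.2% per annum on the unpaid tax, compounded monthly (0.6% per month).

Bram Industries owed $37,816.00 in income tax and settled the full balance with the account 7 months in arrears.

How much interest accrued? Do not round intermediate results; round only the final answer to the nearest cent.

$1,617.15

Interest: $37,816.00 × ((1 + 0.006)^7 − 1) = $37,816.00 × 0.0427636… = $1,617.1485…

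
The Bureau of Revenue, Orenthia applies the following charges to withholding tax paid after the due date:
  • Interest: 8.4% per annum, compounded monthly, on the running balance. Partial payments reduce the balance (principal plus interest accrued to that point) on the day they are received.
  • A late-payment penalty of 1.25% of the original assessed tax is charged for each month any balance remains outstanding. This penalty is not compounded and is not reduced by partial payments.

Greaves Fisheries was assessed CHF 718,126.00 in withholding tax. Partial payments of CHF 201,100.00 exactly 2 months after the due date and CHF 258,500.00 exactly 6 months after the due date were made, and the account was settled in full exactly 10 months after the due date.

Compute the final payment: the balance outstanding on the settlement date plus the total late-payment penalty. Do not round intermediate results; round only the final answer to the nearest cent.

Monthly rate = 8.4% ÷ 12 = 0.7%
Balance at month 2: CHF 718,126.0000 × (1 + 0.007)^2 = CHF 728,214.9522…
After CHF 201,100.00 payment: CHF 728,214.9522… − CHF 201,100.00 = CHF 527,114.9522…
Balance at month 6: CHF 527,114.9522… × (1 + 0.007)^4 = CHF 542,029.8671…
After CHF 258,500.00 payment: CHF 542,029.8671… − CHF 258,500.00 = CHF 283,529.8671…
Balance at month 10: CHF 283,529.8671… × (1 + 0.007)^4 = CHF 291,552.4508…
Penalty: 10 × 1.25% × CHF 718,126.00 = CHF 89,765.75
Final settlement = outstanding balance + penalty = CHF 291,552.4508… + CHF 89,765.75 = CHF 381,318.20

CHF 381,318.20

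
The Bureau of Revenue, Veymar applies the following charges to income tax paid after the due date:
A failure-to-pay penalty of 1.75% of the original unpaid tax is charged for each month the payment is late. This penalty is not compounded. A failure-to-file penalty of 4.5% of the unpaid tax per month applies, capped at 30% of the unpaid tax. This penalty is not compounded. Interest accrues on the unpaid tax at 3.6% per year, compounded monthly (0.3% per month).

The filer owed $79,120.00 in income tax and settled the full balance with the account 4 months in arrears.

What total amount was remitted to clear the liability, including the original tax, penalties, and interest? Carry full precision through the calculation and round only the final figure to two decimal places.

$99,853.72

Failure-to-file: 4 × 4.5% × $79,120.00 = $14,241.60 (under the 30% cap)
Failure-to-pay penalty = 1.75% × $79,120.00 × 4 mo = $5,538.40
Interest: $79,120.00 × ((1 + 0.003)^4 − 1) = $79,120.00 × 0.0120541… = $953.7210…
Total = $79,120.00 + $19,780.0000 + $953.7210… = $99,853.72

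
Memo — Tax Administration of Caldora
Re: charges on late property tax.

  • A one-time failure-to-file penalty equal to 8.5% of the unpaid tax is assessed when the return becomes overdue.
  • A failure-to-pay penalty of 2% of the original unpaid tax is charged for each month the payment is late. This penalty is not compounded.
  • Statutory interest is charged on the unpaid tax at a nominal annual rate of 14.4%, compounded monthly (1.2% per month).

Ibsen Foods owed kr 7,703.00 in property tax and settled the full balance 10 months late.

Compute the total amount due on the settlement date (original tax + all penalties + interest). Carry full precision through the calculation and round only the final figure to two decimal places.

Failure-to-file penalty: 8.5% × kr 7,703.00 = kr 654.76…
Failure-to-pay penalty: 10 × 2% × kr 7,703.00 = kr 1,540.60
Interest: kr 7,703.00 × ((1 + 0.012)^10 − 1) = kr 7,703.00 × 0.1266918… = kr 975.9068…
Total = kr 7,703.00 + kr 2,195.3550 + kr 975.9068… = kr 10,874.26

kr 10,874.26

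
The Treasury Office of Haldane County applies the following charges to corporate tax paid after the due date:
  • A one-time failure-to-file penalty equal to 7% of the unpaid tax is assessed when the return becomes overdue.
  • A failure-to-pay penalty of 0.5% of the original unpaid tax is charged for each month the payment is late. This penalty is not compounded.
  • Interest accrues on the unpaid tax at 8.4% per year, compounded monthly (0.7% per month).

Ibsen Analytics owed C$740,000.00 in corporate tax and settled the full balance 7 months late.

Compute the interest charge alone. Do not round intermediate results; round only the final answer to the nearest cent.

Interest: C$740,000.00 × ((1 + 0.007)^7 − 1) = C$740,000.00 × 0.0500411… = C$37,030.4061…

C$37,030.41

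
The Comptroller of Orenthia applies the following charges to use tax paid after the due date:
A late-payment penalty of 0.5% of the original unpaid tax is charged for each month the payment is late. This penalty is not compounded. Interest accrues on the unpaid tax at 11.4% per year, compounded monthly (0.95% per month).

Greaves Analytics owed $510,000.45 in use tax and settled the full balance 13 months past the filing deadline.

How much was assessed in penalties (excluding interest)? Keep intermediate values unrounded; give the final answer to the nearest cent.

Late-payment penalty = 0.5% × $510,000.45 × 13 mo = $33,150.03…

$33,150.03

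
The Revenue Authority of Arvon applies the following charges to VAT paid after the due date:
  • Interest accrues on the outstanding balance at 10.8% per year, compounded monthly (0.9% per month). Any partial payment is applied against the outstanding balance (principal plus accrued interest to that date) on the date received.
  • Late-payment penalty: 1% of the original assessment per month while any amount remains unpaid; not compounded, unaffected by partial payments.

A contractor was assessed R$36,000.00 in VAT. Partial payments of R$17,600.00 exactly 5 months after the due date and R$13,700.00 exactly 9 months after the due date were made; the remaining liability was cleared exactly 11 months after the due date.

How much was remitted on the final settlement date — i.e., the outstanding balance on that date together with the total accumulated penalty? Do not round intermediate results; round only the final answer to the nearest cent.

R$11,169.04

Balance at month 5: R$36,000.0000 × (1 + 0.009)^5 = R$37,649.4236…
After R$17,600.00 payment: R$37,649.4236… − R$17,600.00 = R$20,049.4236…
Balance at month 9: R$20,049.4236… × (1 + 0.009)^4 = R$20,781.0055…
After R$13,700.00 payment: R$20,781.0055… − R$13,700.00 = R$7,081.0055…
Balance at month 11: R$7,081.0055… × (1 + 0.009)^2 = R$7,209.0371…
Penalty: 11 × 1% × R$36,000.00 = R$3,960.00
Final settlement = outstanding balance + penalty = R$7,209.0371… + R$3,960.00 = R$11,169.04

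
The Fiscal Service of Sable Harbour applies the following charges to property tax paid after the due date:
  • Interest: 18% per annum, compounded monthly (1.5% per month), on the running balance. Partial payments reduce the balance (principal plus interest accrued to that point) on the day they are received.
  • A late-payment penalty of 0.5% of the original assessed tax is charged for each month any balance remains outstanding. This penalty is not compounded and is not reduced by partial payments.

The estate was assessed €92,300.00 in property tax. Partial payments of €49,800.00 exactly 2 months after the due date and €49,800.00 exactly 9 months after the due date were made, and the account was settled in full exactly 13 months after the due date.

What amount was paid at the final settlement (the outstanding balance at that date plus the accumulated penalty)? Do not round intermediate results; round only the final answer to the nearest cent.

Balance at month 2: €92,300.0000 × (1 + 0.015)^2 = €95,089.7675
After €49,800.00 payment: €95,089.7675 − €49,800.00 = €45,289.7675
Balance at month 9: €45,289.7675 × (1 + 0.015)^7 = €50,264.6181…
After €49,800.00 payment: €50,264.6181… − €49,800.00 = €464.6181…
Balance at month 13: €464.6181… × (1 + 0.015)^4 = €493.1287…
Penalty: 13 × 0.5% × €92,300.00 = €5,999.50
Final settlement = outstanding balance + penalty = €493.1287… + €5,999.50 = €6,492.63

€6,492.63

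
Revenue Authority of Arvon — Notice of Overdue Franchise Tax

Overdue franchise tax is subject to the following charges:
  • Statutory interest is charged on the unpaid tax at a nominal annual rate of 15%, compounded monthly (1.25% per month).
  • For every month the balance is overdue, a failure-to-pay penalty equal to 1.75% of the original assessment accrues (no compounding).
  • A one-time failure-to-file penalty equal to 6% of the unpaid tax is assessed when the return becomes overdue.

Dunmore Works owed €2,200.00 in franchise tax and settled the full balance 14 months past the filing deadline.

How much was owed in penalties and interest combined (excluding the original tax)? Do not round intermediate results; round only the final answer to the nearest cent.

€1,088.90

Failure-to-file penalty: 6% × €2,200.00 = €132.00
Failure-to-pay penalty = 1.75% × €2,200.00 × 14 mo = €539.00
Interest: €2,200.00 × ((1 + 0.0125)^14 − 1) = €2,200.00 × 0.1899547… = €417.9004…
Penalties + interest = €671.0000 + €417.9004… = €1,088.90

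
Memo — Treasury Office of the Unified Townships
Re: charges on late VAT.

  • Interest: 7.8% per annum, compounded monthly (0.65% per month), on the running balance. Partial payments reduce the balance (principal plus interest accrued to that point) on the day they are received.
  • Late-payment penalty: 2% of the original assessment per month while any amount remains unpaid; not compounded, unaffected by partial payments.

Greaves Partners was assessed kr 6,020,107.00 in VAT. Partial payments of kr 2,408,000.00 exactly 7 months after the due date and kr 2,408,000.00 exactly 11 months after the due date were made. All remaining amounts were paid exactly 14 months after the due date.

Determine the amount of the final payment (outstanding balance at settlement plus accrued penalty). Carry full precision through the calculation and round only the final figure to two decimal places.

kr 3,302,339.52

Balance at month 7: kr 6,020,107.0000 × (1 + 0.0065)^7 = kr 6,299,421.4505…
After kr 2,408,000.00 payment: kr 6,299,421.4505… − kr 2,408,000.00 = kr 3,891,421.4505…
Balance at month 11: kr 3,891,421.4505… × (1 + 0.0065)^4 = kr 3,993,589.1653…
After kr 2,408,000.00 payment: kr 3,993,589.1653… − kr 2,408,000.00 = kr 1,585,589.1653…
Balance at month 14: kr 1,585,589.1653… × (1 + 0.0065)^3 = kr 1,616,709.5629…
Penalty: 14 × 2% × kr 6,020,107.00 = kr 1,685,629.96
Final settlement = outstanding balance + penalty = kr 1,616,709.5629… + kr 1,685,629.96 = kr 3,302,339.52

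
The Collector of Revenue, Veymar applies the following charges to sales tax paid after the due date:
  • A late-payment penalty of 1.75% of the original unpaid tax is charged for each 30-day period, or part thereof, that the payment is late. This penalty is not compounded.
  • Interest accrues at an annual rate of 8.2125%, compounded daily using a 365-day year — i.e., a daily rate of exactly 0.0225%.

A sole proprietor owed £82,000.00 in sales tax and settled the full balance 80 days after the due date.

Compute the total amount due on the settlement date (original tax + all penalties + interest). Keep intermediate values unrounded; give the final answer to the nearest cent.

Penalty periods: ⌈80/30⌉ = 3; penalty = 3 × 1.75% × £82,000.00 = £4,305.00
Interest: £82,000.00 × ((1 + 0.000225)^80 − 1) = £82,000.00 × 0.01816091… = £1,489.1950…
Total = £82,000.00 + £4,305.0000 + £1,489.1950… = £87,794.20

£87,794.20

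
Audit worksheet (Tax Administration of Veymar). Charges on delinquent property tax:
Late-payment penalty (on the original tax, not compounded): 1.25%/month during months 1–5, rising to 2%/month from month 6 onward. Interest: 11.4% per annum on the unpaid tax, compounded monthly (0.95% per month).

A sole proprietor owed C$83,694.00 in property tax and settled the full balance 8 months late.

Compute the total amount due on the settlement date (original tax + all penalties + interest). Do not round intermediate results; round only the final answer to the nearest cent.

C$100,522.82

Penalty, months 1–5: 5 × 1.25% × C$83,694.00 = C$5,230.88…
Penalty, months 6–8: 3 × 2% × C$83,694.00 = C$5,021.64
Interest: C$83,694.00 × ((1 + 0.0095)^8 − 1) = C$83,694.00 × 0.0785756… = C$6,576.3052…
Total = C$83,694.00 + C$10,252.5150 + C$6,576.3052… = C$100,522.82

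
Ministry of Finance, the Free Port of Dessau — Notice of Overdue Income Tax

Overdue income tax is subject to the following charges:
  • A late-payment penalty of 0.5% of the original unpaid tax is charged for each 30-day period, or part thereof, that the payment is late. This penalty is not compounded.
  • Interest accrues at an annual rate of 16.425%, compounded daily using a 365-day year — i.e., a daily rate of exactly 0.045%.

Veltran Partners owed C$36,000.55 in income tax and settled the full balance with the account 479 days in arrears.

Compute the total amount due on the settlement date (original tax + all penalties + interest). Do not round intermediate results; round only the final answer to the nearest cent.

C$47,538.15

Penalty periods: ⌈479/30⌉ = 16; penalty = 16 × 0.5% × C$36,000.55 = C$2,880.04…
Interest: C$36,000.55 × ((1 + 0.00045)^479 − 1) = C$36,000.55 × 0.24048386… = C$8,657.5513…
Total = C$36,000.55 + C$2,880.0440 + C$8,657.5513… = C$47,538.15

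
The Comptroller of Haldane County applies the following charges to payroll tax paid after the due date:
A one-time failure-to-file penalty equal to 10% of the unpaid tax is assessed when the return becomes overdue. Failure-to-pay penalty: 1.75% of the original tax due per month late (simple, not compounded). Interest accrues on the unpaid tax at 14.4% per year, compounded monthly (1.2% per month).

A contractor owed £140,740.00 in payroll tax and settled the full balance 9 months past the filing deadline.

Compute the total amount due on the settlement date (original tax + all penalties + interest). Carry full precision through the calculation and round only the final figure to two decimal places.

Failure-to-file penalty: 10% × £140,740.00 = £14,074.00
Failure-to-pay penalty: 9 × 1.75% × £140,740.00 = £22,166.55
Interest: £140,740.00 × ((1 + 0.012)^9 − 1) = £140,740.00 × 0.1133318… = £15,950.3170…
Total = £140,740.00 + £36,240.5500 + £15,950.3170… = £192,930.87

£192,930.87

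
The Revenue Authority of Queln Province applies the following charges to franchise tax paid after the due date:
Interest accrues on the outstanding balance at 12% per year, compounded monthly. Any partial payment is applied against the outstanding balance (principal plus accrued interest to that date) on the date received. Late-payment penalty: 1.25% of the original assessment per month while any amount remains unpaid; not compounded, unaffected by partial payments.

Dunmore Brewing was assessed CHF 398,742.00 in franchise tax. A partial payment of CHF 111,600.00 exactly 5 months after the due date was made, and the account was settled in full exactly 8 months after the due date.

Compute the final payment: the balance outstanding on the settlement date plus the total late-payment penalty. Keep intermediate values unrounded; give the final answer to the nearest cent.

Monthly rate = 12% ÷ 12 = 1%
Balance at month 5: CHF 398,742.0000 × (1 + 0.01)^5 = CHF 419,081.8494…
After CHF 111,600.00 payment: CHF 419,081.8494… − CHF 111,600.00 = CHF 307,481.8494…
Balance at month 8: CHF 307,481.8494… × (1 + 0.01)^3 = CHF 316,798.8569…
Penalty: 8 × 1.25% × CHF 398,742.00 = CHF 39,874.20
Final settlement = outstanding balance + penalty = CHF 316,798.8569… + CHF 39,874.20 = CHF 356,673.06

CHF 356,673.06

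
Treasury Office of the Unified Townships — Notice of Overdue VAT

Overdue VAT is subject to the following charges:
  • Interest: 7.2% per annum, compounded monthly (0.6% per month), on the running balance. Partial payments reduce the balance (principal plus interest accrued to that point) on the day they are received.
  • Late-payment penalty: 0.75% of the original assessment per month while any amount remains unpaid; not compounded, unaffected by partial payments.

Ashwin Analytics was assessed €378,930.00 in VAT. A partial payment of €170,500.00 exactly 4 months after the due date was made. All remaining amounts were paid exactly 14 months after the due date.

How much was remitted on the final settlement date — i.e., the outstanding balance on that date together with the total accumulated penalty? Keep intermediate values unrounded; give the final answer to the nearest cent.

€270,808.76

Balance at month 4: €378,930.0000 × (1 + 0.006)^4 = €388,106.4968…
After €170,500.00 payment: €388,106.4968… − €170,500.00 = €217,606.4968…
Balance at month 14: €217,606.4968… × (1 + 0.006)^10 = €231,021.1091…
Penalty: 14 × 0.75% × €378,930.00 = €39,787.65
Final settlement = outstanding balance + penalty = €231,021.1091… + €39,787.65 = €270,808.76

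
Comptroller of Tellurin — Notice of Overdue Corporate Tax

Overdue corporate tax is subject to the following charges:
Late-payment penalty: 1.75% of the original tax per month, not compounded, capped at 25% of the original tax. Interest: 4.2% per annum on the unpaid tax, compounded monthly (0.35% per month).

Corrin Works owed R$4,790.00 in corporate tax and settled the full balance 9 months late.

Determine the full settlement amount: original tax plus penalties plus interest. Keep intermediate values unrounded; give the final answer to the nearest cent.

Penalty: 9 × 1.75% × R$4,790.00 = R$754.43… (below the 25% cap of R$1,197.50)
Interest: R$4,790.00 × ((1 + 0.0035)^9 − 1) = R$4,790.00 × 0.0319446… = R$153.0147…
Total = R$4,790.00 + R$754.4250 + R$153.0147… = R$5,697.44

R$5,697.44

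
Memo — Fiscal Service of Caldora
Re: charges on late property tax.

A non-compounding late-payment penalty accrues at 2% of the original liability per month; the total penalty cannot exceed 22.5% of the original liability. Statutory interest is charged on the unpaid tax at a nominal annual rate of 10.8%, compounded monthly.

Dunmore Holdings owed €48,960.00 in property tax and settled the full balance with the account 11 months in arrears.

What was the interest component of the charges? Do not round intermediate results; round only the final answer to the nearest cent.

Interest (10.8%/yr ÷ 12 = 0.9%/month): €48,960.00 × ((1 + 0.009)^11 − 1) = €5,071.1533…

€5,071.15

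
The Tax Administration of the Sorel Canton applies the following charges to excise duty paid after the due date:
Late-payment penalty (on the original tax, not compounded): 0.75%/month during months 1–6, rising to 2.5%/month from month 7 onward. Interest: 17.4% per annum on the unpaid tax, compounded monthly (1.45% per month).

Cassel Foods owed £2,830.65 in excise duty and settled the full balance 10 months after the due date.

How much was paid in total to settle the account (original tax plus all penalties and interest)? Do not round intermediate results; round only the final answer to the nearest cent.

Penalty, months 1–6: 6 × 0.75% × £2,830.65 = £127.38…
Penalty, months 7–10: 4 × 2.5% × £2,830.65 = £283.07…
Interest: £2,830.65 × ((1 + 0.0145)^10 − 1) = £2,830.65 × 0.1548365… = £438.2880…
Total = £2,830.65 + £410.4443… + £438.2880… = £3,679.38

£3,679.38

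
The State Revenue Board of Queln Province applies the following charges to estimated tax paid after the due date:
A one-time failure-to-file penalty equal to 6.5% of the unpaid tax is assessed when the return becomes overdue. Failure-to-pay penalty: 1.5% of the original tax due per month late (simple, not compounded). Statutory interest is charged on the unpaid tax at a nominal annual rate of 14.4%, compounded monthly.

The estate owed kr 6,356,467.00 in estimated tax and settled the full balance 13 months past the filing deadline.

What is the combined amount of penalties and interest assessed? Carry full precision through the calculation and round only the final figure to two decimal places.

Failure-to-file penalty: 6.5% × kr 6,356,467.00 = kr 413,170.36…
Failure-to-pay penalty = 1.5% × kr 6,356,467.00 × 13 mo = kr 1,239,511.07…
Interest (14.4%/yr ÷ 12 = 1.2%/month): kr 6,356,467.00 × ((1 + 0.012)^13 − 1) = kr 1,066,242.4173…
Penalties + interest = kr 1,652,681.4200 + kr 1,066,242.4173… = kr 2,718,923.84

kr 2,718,923.84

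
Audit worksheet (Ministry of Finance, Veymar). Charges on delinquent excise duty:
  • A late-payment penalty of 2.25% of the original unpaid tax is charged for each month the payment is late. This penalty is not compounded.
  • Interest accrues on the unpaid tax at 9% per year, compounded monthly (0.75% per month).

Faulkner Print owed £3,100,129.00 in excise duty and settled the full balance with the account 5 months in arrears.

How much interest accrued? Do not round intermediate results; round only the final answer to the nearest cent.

£118,011.79

Interest: £3,100,129.00 × ((1 + 0.0075)^5 − 1) = £3,100,129.00 × 0.0380667… = £118,011.7879…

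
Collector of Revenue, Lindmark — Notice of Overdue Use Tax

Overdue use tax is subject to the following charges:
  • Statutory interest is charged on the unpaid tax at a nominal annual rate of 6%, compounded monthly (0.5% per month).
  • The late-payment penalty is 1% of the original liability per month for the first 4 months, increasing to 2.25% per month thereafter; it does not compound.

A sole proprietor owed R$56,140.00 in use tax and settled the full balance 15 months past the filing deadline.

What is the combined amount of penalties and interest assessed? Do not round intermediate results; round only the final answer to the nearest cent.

Penalty, months 1–4: 4 × 1% × R$56,140.00 = R$2,245.60
Penalty, months 5–15: 11 × 2.25% × R$56,140.00 = R$13,894.65
Interest: R$56,140.00 × ((1 + 0.005)^15 − 1) = R$56,140.00 × 0.0776827… = R$4,361.1089…
Penalties + interest = R$16,140.2500 + R$4,361.1089… = R$20,501.36

R$20,501.36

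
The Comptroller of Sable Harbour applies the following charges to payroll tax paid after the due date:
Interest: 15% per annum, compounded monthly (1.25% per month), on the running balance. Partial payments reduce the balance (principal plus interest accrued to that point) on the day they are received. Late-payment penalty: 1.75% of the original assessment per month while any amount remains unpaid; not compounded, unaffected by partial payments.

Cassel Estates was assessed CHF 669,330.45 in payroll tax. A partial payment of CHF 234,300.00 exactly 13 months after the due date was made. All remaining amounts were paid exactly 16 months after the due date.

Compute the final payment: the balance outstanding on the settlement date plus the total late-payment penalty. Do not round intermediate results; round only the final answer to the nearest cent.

Balance at month 13: CHF 669,330.4500 × (1 + 0.0125)^13 = CHF 786,639.9480…
After CHF 234,300.00 payment: CHF 786,639.9480… − CHF 234,300.00 = CHF 552,339.9480…
Balance at month 16: CHF 552,339.9480… × (1 + 0.0125)^3 = CHF 573,312.6842…
Penalty: 16 × 1.75% × CHF 669,330.45 = CHF 187,412.53…
Final settlement = outstanding balance + penalty = CHF 573,312.6842… + CHF 187,412.53… = CHF 760,725.21

CHF 760,725.21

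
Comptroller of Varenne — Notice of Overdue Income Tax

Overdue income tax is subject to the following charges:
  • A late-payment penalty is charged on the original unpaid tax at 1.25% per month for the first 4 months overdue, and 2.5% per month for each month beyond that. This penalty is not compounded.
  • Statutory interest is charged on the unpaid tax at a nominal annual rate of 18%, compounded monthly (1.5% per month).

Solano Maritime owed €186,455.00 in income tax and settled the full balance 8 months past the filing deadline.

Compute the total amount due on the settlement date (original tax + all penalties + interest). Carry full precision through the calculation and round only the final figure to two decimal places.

€238,008.43

Penalty, months 1–4: 4 × 1.25% × €186,455.00 = €9,322.75
Penalty, months 5–8: 4 × 2.5% × €186,455.00 = €18,645.50
Interest: €186,455.00 × ((1 + 0.015)^8 − 1) = €186,455.00 × 0.1264926… = €23,585.1752…
Total = €186,455.00 + €27,968.2500 + €23,585.1752… = €238,008.43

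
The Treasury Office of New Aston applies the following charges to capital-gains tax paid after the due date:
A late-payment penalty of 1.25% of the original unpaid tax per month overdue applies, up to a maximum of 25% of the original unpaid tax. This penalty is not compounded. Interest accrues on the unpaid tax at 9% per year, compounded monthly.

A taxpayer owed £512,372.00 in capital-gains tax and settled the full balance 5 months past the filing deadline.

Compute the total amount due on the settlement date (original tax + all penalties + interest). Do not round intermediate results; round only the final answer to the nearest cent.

£563,899.58

Penalty: 5 × 1.25% × £512,372.00 = £32,023.25 (below the 25% cap of £128,093.00)
Interest (9%/yr ÷ 12 = 0.75%/month): £512,372.00 × ((1 + 0.0075)^5 − 1) = £19,504.3289…
Total = £512,372.00 + £32,023.2500 + £19,504.3289… = £563,899.58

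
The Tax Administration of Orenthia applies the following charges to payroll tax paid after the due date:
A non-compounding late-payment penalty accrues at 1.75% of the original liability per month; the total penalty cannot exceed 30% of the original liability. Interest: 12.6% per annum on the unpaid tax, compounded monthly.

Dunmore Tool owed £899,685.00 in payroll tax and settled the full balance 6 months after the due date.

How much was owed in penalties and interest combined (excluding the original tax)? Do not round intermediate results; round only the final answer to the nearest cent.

£152,655.93

Penalty: 6 × 1.75% × £899,685.00 = £94,466.93… (below the 30% cap of £269,905.50)
Interest (12.6%/yr ÷ 12 = 1.05%/month): £899,685.00 × ((1 + 0.0105)^6 − 1) = £58,189.0038…
Penalties + interest = £94,466.9250 + £58,189.0038… = £152,655.93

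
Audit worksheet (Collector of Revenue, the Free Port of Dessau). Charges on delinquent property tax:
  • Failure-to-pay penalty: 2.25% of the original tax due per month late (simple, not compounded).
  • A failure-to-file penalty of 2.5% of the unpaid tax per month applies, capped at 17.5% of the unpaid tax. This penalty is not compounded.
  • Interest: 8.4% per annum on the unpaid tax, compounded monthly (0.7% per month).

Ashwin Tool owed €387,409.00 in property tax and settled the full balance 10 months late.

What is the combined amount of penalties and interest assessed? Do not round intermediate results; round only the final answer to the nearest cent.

€182,952.61

Failure-to-file: 10 × 2.5% × €387,409.00 = €96,852.25, capped at 17.5% × €387,409.00 = €67,796.58…
Failure-to-pay penalty = 2.25% × €387,409.00 × 10 mo = €87,167.03…
Interest: €387,409.00 × ((1 + 0.007)^10 − 1) = €387,409.00 × 0.0722467… = €27,989.0096…
Penalties + interest = €154,963.6000 + €27,989.0096… = €182,952.61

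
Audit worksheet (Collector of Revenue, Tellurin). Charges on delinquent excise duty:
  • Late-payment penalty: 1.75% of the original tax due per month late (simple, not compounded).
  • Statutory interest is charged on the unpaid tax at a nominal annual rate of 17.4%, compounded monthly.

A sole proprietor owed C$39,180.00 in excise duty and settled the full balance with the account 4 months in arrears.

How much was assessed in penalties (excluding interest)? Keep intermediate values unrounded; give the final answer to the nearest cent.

Late-payment penalty: 4 × 1.75% × C$39,180.00 = C$2,742.60

C$2,742.60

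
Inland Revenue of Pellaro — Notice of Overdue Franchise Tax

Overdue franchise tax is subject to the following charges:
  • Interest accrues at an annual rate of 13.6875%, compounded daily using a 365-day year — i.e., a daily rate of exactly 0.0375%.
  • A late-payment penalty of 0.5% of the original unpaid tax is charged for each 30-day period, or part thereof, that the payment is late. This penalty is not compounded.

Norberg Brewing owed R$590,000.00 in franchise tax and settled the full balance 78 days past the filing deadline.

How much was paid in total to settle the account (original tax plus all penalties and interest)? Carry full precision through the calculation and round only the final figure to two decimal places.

Penalty periods: ⌈78/30⌉ = 3; penalty = 3 × 0.5% × R$590,000.00 = R$8,850.00
Interest: R$590,000.00 × ((1 + 0.000375)^78 − 1) = R$590,000.00 × 0.02967634… = R$17,509.0389…
Total = R$590,000.00 + R$8,850.0000 + R$17,509.0389… = R$616,359.04

R$616,359.04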